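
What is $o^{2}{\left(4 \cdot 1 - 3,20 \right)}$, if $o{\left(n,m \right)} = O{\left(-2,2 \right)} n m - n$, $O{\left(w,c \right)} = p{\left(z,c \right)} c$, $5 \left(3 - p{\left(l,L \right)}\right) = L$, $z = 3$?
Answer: $10609$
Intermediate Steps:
$p{\left(l,L \right)} = 3 - \frac{L}{5}$
$O{\left(w,c \right)} = c \left(3 - \frac{c}{5}\right)$ ($O{\left(w,c \right)} = \left(3 - \frac{c}{5}\right) c = c \left(3 - \frac{c}{5}\right)$)
$o{\left(n,m \right)} = - n + \frac{26 m n}{5}$ ($o{\left(n,m \right)} = \frac{1}{5} \cdot 2 \left(15 - 2\right) n m - n = \frac{1}{5} \cdot 2 \cdot 13 n m - n = \frac{26 n}{5} m - n = \frac{26 m n}{5} - n = - n + \frac{26 m n}{5}$)
$o^{2}{\left(4 \cdot 1 - 3,20 \right)} = \left(\frac{\left(4 \cdot 1 - 3\right) \left(-5 + 26 \cdot 20\right)}{5}\right)^{2} = \left(\frac{\left(4 - 3\right) \left(-5 + 520\right)}{5}\right)^{2} = \left(\frac{1}{5} \cdot 1 \cdot 515\right)^{2} = 103^{2} = 10609$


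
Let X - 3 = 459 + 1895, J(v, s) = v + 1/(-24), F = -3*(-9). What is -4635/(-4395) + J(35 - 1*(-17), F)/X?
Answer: 17844883/16574424 ≈ 1.0767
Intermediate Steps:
F = 27
J(v, s) = -1/24 + v (J(v, s) = v + 1*(-1/24) = v - 1/24 = -1/24 + v)
X = 2357 (X = 3 + (459 + 1895) = 3 + 2354 = 2357)
-4635/(-4395) + J(35 - 1*(-17), F)/X = -4635/(-4395) + (-1/24 + (35 - 1*(-17)))/2357 = -4635*(-1/4395) + (-1/24 + (35 + 17))*(1/2357) = 309/293 + (-1/24 + 52)*(1/2357) = 309/293 + (1247/24)*(1/2357) = 309/293 + 1247/56568 = 17844883/16574424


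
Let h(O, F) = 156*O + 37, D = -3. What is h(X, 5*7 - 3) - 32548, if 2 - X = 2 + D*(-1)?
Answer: -32979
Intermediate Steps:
X = -3 (X = 2 - (2 - 3*(-1)) = 2 - (2 + 3) = 2 - 1*5 = 2 - 5 = -3)
h(O, F) = 37 + 156*O
h(X, 5*7 - 3) - 32548 = (37 + 156*(-3)) - 32548 = (37 - 468) - 32548 = -431 - 32548 = -32979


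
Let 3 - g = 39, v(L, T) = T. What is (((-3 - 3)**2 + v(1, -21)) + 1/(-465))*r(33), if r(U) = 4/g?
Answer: -6974/4185 ≈ -1.6664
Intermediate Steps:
g = -36 (g = 3 - 1*39 = 3 - 39 = -36)
r(U) = -1/9 (r(U) = 4/(-36) = 4*(-1/36) = -1/9)
(((-3 - 3)**2 + v(1, -21)) + 1/(-465))*r(33) = (((-3 - 3)**2 - 21) + 1/(-465))*(-1/9) = (((-6)**2 - 21) - 1/465)*(-1/9) = ((36 - 21) - 1/465)*(-1/9) = (15 - 1/465)*(-1/9) = (6974/465)*(-1/9) = -6974/4185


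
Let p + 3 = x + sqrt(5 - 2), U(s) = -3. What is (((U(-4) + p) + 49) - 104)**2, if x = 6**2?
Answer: (25 - sqrt(3))**2 ≈ 541.40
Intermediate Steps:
x = 36
p = 33 + sqrt(3) (p = -3 + (36 + sqrt(5 - 2)) = -3 + (36 + sqrt(3)) = 33 + sqrt(3) ≈ 34.732)
(((U(-4) + p) + 49) - 104)**2 = (((-3 + (33 + sqrt(3))) + 49) - 104)**2 = (((30 + sqrt(3)) + 49) - 104)**2 = ((79 + sqrt(3)) - 104)**2 = (-25 + sqrt(3))**2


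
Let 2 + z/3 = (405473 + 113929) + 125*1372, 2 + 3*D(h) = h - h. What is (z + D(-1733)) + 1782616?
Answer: 11565946/3 ≈ 3.8553e+6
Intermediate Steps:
D(h) = -2/3 (D(h) = -2/3 + (h - h)/3 = -2/3 + (1/3)*0 = -2/3 + 0 = -2/3)
z = 2072700 (z = -6 + 3*((405473 + 113929) + 125*1372) = -6 + 3*(519402 + 171500) = -6 + 3*690902 = -6 + 2072706 = 2072700)
(z + D(-1733)) + 1782616 = (2072700 - 2/3) + 1782616 = 6218098/3 + 1782616 = 11565946/3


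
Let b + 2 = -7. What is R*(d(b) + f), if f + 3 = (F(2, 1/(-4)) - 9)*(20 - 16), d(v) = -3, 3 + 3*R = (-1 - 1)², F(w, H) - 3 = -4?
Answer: -46/3 ≈ -15.333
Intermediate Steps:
b = -9 (b = -2 - 7 = -9)
F(w, H) = -1 (F(w, H) = 3 - 4 = -1)
R = ⅓ (R = -1 + (-1 - 1)²/3 = -1 + (⅓)*(-2)² = -1 + (⅓)*4 = -1 + 4/3 = ⅓ ≈ 0.33333)
f = -43 (f = -3 + (-1 - 9)*(20 - 16) = -3 - 10*4 = -3 - 40 = -43)
R*(d(b) + f) = (-3 - 43)/3 = (⅓)*(-46) = -46/3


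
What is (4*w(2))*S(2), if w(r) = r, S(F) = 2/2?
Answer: 8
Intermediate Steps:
S(F) = 1 (S(F) = 2*(1/2) = 1)
(4*w(2))*S(2) = (4*2)*1 = 8*1 = 8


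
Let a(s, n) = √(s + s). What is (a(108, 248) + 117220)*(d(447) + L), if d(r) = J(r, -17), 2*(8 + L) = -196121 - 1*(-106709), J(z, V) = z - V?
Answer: -5186985000 - 265500*√6 ≈ -5.1876e+9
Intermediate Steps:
L = -44714 (L = -8 + (-196121 - 1*(-106709))/2 = -8 + (-196121 + 106709)/2 = -8 + (½)*(-89412) = -8 - 44706 = -44714)
a(s, n) = √2*√s (a(s, n) = √(2*s) = √2*√s)
d(r) = 17 + r (d(r) = r - 1*(-17) = r + 17 = 17 + r)
(a(108, 248) + 117220)*(d(447) + L) = (√2*√108 + 117220)*((17 + 447) - 44714) = (√2*(6*√3) + 117220)*(464 - 44714) = (6*√6 + 117220)*(-44250) = (117220 + 6*√6)*(-44250) = -5186985000 - 265500*√6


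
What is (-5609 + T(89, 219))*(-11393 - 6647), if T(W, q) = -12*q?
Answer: 148595480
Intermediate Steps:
(-5609 + T(89, 219))*(-11393 - 6647) = (-5609 - 12*219)*(-11393 - 6647) = (-5609 - 2628)*(-18040) = -8237*(-18040) = 148595480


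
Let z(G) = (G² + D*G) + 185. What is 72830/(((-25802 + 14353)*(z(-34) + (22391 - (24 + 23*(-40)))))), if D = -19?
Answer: -36415/144681013 ≈ -0.00025169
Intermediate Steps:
z(G) = 185 + G² - 19*G (z(G) = (G² - 19*G) + 185 = 185 + G² - 19*G)
72830/(((-25802 + 14353)*(z(-34) + (22391 - (24 + 23*(-40)))))) = 72830/(((-25802 + 14353)*((185 + (-34)² - 19*(-34)) + (22391 - (24 + 23*(-40)))))) = 72830/((-11449*((185 + 1156 + 646) + (22391 - (24 - 920))))) = 72830/((-11449*(1987 + (22391 - 1*(-896))))) = 72830/((-11449*(1987 + (22391 + 896)))) = 72830/((-11449*(1987 + 23287))) = 72830/((-11449*25274)) = 72830/(-289362026) = 72830*(-1/289362026) = -36415/144681013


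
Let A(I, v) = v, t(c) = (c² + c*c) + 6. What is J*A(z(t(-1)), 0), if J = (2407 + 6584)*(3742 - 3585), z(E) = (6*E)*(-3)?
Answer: 0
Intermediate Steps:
t(c) = 6 + 2*c² (t(c) = (c² + c²) + 6 = 2*c² + 6 = 6 + 2*c²)
z(E) = -18*E
J = 1411587 (J = 8991*157 = 1411587)
J*A(z(t(-1)), 0) = 1411587*0 = 0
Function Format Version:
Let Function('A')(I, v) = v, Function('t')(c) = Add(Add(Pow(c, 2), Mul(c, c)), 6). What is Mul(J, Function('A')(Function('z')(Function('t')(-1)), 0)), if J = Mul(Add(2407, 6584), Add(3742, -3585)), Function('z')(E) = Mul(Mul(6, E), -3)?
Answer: 0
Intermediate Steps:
Function('t')(c) = Add(6, Mul(2, Pow(c, 2))) (Function('t')(c) = Add(Add(Pow(c, 2), Pow(c, 2)), 6) = Add(Mul(2, Pow(c, 2)), 6) = Add(6, Mul(2, Pow(c, 2))))
Function('z')(E) = Mul(-18, E)
J = 1411587 (J = Mul(8991, 157) = 1411587)
Mul(J, Function('A')(Function('z')(Function('t')(-1)), 0)) = Mul(1411587, 0) = 0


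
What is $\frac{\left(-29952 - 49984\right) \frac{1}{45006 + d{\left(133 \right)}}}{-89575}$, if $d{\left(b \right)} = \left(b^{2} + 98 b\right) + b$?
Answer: $\frac{39968}{3397669325} \approx 1.1763 \cdot 10^{-5}$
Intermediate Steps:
$d{\left(b \right)} = b^{2} + 99 b$
$\frac{\left(-29952 - 49984\right) \frac{1}{45006 + d{\left(133 \right)}}}{-89575} = \frac{\left(-29952 - 49984\right) \frac{1}{45006 + 133 \left(99 + 133\right)}}{-89575} = - \frac{79936}{45006 + 133 \cdot 232} \left(- \frac{1}{89575}\right) = - \frac{79936}{45006 + 30856} \left(- \frac{1}{89575}\right) = - \frac{79936}{75862} \left(- \frac{1}{89575}\right) = \left(-79936\right) \frac{1}{75862} \left(- \frac{1}{89575}\right) = \left(- \frac{39968}{37931}\right) \left(- \frac{1}{89575}\right) = \frac{39968}{3397669325}$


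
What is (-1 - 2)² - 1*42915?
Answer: -42906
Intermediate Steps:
(-1 - 2)² - 1*42915 = (-3)² - 42915 = 9 - 42915 = -42906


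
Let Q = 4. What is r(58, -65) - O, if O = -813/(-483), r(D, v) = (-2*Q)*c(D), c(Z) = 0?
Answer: -271/161 ≈ -1.6832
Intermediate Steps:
r(D, v) = 0 (r(D, v) = -2*4*0 = -8*0 = 0)
O = 271/161 (O = -813*(-1/483) = 271/161 ≈ 1.6832)
r(58, -65) - O = 0 - 1*271/161 = 0 - 271/161 = -271/161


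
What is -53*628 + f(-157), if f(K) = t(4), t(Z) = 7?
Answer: -33277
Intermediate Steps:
f(K) = 7
-53*628 + f(-157) = -53*628 + 7 = -33284 + 7 = -33277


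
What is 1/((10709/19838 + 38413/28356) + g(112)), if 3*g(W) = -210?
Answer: -281263164/19155570731 ≈ -0.014683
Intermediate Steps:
g(W) = -70 (g(W) = (1/3)*(-210) = -70)
1/((10709/19838 + 38413/28356) + g(112)) = 1/((10709/19838 + 38413/28356) - 70) = 1/(532850749/281263164 - 70) = 1/(-19155570731/281263164) = -281263164/19155570731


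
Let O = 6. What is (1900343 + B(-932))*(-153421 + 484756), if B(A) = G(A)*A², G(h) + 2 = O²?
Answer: 10415038271265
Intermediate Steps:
G(h) = 34 (G(h) = -2 + 6² = -2 + 36 = 34)
B(A) = 34*A²
(1900343 + B(-932))*(-153421 + 484756) = (1900343 + 34*(-932)²)*(-153421 + 484756) = (1900343 + 34*868624)*331335 = (1900343 + 29533216)*331335 = 31433559*331335 = 10415038271265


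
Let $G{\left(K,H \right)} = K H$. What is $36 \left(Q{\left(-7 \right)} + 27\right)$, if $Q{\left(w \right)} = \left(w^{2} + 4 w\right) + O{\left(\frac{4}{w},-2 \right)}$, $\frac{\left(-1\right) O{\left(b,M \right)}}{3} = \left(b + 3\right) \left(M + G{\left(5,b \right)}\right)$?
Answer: $\frac{147096}{49} \approx 3002.0$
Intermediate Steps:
$G{\left(K,H \right)} = H K$
$O{\left(b,M \right)} = - 3 \left(3 + b\right) \left(M + 5 b\right)$ ($O{\left(b,M \right)} = - 3 \left(b + 3\right) \left(M + b 5\right) = - 3 \left(3 + b\right) \left(M + 5 b\right)$)
$Q{\left(w \right)} = 18 + w^{2} - \frac{240}{w^{2}} - \frac{156}{w} + 4 w$ ($Q{\left(w \right)} = \left(w^{2} + 4 w\right) - \left(-18 + 15 \frac{16}{w^{2}} + 39 \cdot 4 \frac{1}{w}\right) = \left(w^{2} + 4 w\right) + \left(- \frac{180}{w} - 15 \frac{16}{w^{2}} + 18 + \frac{24}{w}\right) = \left(w^{2} + 4 w\right) + \left(- \frac{180}{w} - \frac{240}{w^{2}} + 18 + \frac{24}{w}\right) = \left(w^{2} + 4 w\right) - \left(-18 + \frac{156}{w} + \frac{240}{w^{2}}\right) = 18 + w^{2} - \frac{240}{w^{2}} - \frac{156}{w} + 4 w$)
$36 \left(Q{\left(-7 \right)} + 27\right) = 36 \left(\left(18 + \left(-7\right)^{2} - \frac{240}{49} - \frac{156}{-7} + 4 \left(-7\right)\right) + 27\right) = 36 \left(\left(18 + 49 - \frac{240}{49} - - \frac{156}{7} - 28\right) + 27\right) = 36 \left(\left(18 + 49 - \frac{240}{49} + \frac{156}{7} - 28\right) + 27\right) = 36 \left(\frac{2763}{49} + 27\right) = 36 \cdot \frac{4086}{49} = \frac{147096}{49}$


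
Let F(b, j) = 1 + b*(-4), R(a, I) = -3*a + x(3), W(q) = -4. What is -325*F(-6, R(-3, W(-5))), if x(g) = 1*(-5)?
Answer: -8125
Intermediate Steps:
x(g) = -5
R(a, I) = -5 - 3*a (R(a, I) = -3*a - 5 = -5 - 3*a)
F(b, j) = 1 - 4*b
-325*F(-6, R(-3, W(-5))) = -325*(1 - 4*(-6)) = -325*(1 + 24) = -325*25 = -8125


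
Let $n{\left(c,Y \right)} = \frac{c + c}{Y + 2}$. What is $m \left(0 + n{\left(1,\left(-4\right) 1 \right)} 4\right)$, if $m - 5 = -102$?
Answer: $388$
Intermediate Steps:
$m = -97$ ($m = 5 - 102 = -97$)
$n{\left(c,Y \right)} = \frac{2 c}{2 + Y}$
$m \left(0 + n{\left(1,\left(-4\right) 1 \right)} 4\right) = - 97 \left(0 + 2 \cdot 1 \frac{1}{2 - 4} \cdot 4\right) = - 97 \left(0 + 2 \cdot 1 \frac{1}{-2} \cdot 4\right) = - 97 \left(0 + 2 \cdot 1 \left(- \frac{1}{2}\right) 4\right) = - 97 \left(0 - 4\right) = \left(-97\right) \left(-4\right) = 388$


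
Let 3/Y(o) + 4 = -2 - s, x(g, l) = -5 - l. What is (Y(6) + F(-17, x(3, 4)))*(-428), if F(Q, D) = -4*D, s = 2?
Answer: -30495/2 ≈ -15248.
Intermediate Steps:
Y(o) = -3/8 (Y(o) = 3/(-4 + (-2 - 1*2)) = 3/(-4 + (-2 - 2)) = 3/(-4 - 4) = 3/(-8) = 3*(-1/8) = -3/8)
(Y(6) + F(-17, x(3, 4)))*(-428) = (-3/8 - 4*(-5 - 1*4))*(-428) = (-3/8 - 4*(-5 - 4))*(-428) = (-3/8 - 4*(-9))*(-428) = (-3/8 + 36)*(-428) = (285/8)*(-428) = -30495/2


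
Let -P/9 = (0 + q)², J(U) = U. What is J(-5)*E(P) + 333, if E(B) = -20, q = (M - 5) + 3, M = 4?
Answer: 433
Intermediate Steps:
q = 2 (q = (4 - 5) + 3 = -1 + 3 = 2)
P = -36 (P = -9*(0 + 2)² = -9*2² = -9*4 = -36)
J(-5)*E(P) + 333 = -5*(-20) + 333 = 100 + 333 = 433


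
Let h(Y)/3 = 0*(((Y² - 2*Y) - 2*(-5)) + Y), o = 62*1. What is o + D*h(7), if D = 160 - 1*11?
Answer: 62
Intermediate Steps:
D = 149 (D = 160 - 11 = 149)
o = 62
h(Y) = 0 (h(Y) = 3*(0*(((Y² - 2*Y) - 2*(-5)) + Y)) = 3*(0*(((Y² - 2*Y) + 10) + Y)) = 3*(0*((10 + Y² - 2*Y) + Y)) = 3*(0*(10 + Y² - Y)) = 3*0 = 0)
o + D*h(7) = 62 + 149*0 = 62 + 0 = 62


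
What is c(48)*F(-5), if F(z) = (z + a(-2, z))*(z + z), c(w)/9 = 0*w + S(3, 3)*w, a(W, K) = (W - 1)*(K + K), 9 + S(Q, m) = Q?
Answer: 648000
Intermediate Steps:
S(Q, m) = -9 + Q
a(W, K) = 2*K*(-1 + W) (a(W, K) = (-1 + W)*(2*K) = 2*K*(-1 + W))
c(w) = -54*w (c(w) = 9*(0*w + (-9 + 3)*w) = 9*(0 - 6*w) = 9*(-6*w) = -54*w)
F(z) = -10*z² (F(z) = (z + 2*z*(-1 - 2))*(z + z) = (z + 2*z*(-3))*(2*z) = (z - 6*z)*(2*z) = (-5*z)*(2*z) = -10*z²)
c(48)*F(-5) = (-54*48)*(-10*(-5)²) = -(-25920)*25 = -2592*(-250) = 648000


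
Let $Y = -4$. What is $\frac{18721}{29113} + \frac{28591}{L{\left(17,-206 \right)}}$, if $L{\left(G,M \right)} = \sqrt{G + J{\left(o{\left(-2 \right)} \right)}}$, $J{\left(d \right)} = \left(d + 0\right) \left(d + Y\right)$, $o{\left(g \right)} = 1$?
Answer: $\frac{18721}{29113} + \frac{28591 \sqrt{14}}{14} \approx 7641.9$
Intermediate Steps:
$J{\left(d \right)} = d \left(-4 + d\right)$ ($J{\left(d \right)} = \left(d + 0\right) \left(d - 4\right) = d \left(-4 + d\right)$)
$L{\left(G,M \right)} = \sqrt{-3 + G}$ ($L{\left(G,M \right)} = \sqrt{G + 1 \left(-4 + 1\right)} = \sqrt{G + 1 \left(-3\right)} = \sqrt{G - 3} = \sqrt{-3 + G}$)
$\frac{18721}{29113} + \frac{28591}{L{\left(17,-206 \right)}} = \frac{18721}{29113} + \frac{28591}{\sqrt{-3 + 17}} = 18721 \cdot \frac{1}{29113} + \frac{28591}{\sqrt{14}} = \frac{18721}{29113} + 28591 \frac{\sqrt{14}}{14} = \frac{18721}{29113} + \frac{28591 \sqrt{14}}{14}$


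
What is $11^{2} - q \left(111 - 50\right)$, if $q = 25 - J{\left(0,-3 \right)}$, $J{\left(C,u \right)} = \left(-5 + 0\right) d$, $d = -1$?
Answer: $-1099$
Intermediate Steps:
$J{\left(C,u \right)} = 5$ ($J{\left(C,u \right)} = \left(-5 + 0\right) \left(-1\right) = \left(-5\right) \left(-1\right) = 5$)
$q = 20$ ($q = 25 - 5 = 20$)
$11^{2} - q \left(111 - 50\right) = 11^{2} - 20 \left(111 - 50\right) = 121 - 20 \cdot 61 = 121 - 1220 = -1099$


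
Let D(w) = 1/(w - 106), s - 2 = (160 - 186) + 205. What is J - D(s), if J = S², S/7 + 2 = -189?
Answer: 134067674/75 ≈ 1.7876e+6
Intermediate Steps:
s = 181 (s = 2 + ((160 - 186) + 205) = 2 + (-26 + 205) = 2 + 179 = 181)
S = -1337 (S = -14 + 7*(-189) = -14 - 1323 = -1337)
D(w) = 1/(-106 + w)
J = 1787569 (J = (-1337)² = 1787569)
J - D(s) = 1787569 - 1/(-106 + 181) = 1787569 - 1/75 = 134067674/75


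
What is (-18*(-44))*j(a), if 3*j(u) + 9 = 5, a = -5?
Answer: -1056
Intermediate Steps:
j(u) = -4/3 (j(u) = -3 + (⅓)*5 = -3 + 5/3 = -4/3)
(-18*(-44))*j(a) = -18*(-44)*(-4/3) = 792*(-4/3) = -1056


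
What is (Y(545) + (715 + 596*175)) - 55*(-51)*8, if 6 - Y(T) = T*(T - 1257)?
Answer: 515501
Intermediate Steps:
Y(T) = 6 - T*(-1257 + T) (Y(T) = 6 - T*(T - 1257) = 6 - T*(-1257 + T))
(Y(545) + (715 + 596*175)) - 55*(-51)*8 = ((6 - 1*545² + 1257*545) + (715 + 596*175)) - 55*(-51)*8 = ((6 - 1*297025 + 685065) + (715 + 104300)) + 2805*8 = ((6 - 297025 + 685065) + 105015) + 22440 = (388046 + 105015) + 22440 = 493061 + 22440 = 515501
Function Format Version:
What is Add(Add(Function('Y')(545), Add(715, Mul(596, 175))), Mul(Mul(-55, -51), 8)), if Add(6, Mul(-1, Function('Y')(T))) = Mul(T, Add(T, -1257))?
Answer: 515501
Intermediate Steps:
Function('Y')(T) = Add(6, Mul(-1, T, Add(-1257, T))) (Function('Y')(T) = Add(6, Mul(-1, Mul(T, Add(T, -1257)))) = Add(6, Mul(-1, Mul(T, Add(-1257, T)))) = Add(6, Mul(-1, T, Add(-1257, T))))
Add(Add(Function('Y')(545), Add(715, Mul(596, 175))), Mul(Mul(-55, -51), 8)) = Add(Add(Add(6, Mul(-1, Pow(545, 2)), Mul(1257, 545)), Add(715, Mul(596, 175))), Mul(Mul(-55, -51), 8)) = Add(Add(Add(6, Mul(-1, 297025), 685065), Add(715, 104300)), Mul(2805, 8)) = Add(Add(Add(6, -297025, 685065), 105015), 22440) = Add(Add(388046, 105015), 22440) = Add(493061, 22440) = 515501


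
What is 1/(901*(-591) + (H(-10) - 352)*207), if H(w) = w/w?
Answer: -1/605148 ≈ -1.6525e-6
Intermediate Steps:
H(w) = 1
1/(901*(-591) + (H(-10) - 352)*207) = 1/(901*(-591) + (1 - 352)*207) = 1/(-532491 - 351*207) = 1/(-532491 - 72657) = 1/(-605148) = -1/605148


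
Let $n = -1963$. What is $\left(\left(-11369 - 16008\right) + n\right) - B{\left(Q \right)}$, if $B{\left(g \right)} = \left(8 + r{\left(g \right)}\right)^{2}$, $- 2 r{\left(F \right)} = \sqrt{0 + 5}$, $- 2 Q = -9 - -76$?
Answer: $- \frac{117621}{4} + 8 \sqrt{5} \approx -29387.0$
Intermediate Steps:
$Q = - \frac{67}{2}$ ($Q = - \frac{-9 - -76}{2} = - \frac{-9 + 76}{2} = \left(- \frac{1}{2}\right) 67 = - \frac{67}{2} \approx -33.5$)
$r{\left(F \right)} = - \frac{\sqrt{5}}{2}$ ($r{\left(F \right)} = - \frac{\sqrt{0 + 5}}{2} = - \frac{\sqrt{5}}{2}$)
$B{\left(g \right)} = \left(8 - \frac{\sqrt{5}}{2}\right)^{2}$
$\left(\left(-11369 - 16008\right) + n\right) - B{\left(Q \right)} = \left(\left(-11369 - 16008\right) - 1963\right) - \frac{\left(16 - \sqrt{5}\right)^{2}}{4} = \left(-27377 - 1963\right) - \frac{\left(16 - \sqrt{5}\right)^{2}}{4} = -29340 - \frac{\left(16 - \sqrt{5}\right)^{2}}{4}$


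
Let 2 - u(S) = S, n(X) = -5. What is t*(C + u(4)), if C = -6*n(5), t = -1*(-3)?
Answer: 84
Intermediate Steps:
u(S) = 2 - S
t = 3
C = 30 (C = -6*(-5) = 30)
t*(C + u(4)) = 3*(30 + (2 - 1*4)) = 3*(30 + (2 - 4)) = 3*(30 - 2) = 3*28 = 84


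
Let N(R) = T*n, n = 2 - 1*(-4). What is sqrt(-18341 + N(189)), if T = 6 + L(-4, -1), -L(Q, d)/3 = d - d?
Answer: I*sqrt(18305) ≈ 135.3*I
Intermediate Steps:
L(Q, d) = 0 (L(Q, d) = -3*(d - d) = -3*0 = 0)
T = 6 (T = 6 + 0 = 6)
n = 6 (n = 2 + 4 = 6)
N(R) = 36 (N(R) = 6*6 = 36)
sqrt(-18341 + N(189)) = sqrt(-18341 + 36) = sqrt(-18305) = I*sqrt(18305)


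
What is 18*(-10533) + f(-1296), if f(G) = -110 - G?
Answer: -188408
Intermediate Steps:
18*(-10533) + f(-1296) = 18*(-10533) + (-110 - 1*(-1296)) = -189594 + (-110 + 1296) = -189594 + 1186 = -188408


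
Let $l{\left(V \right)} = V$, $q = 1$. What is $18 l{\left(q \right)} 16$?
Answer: $288$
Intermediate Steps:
$18 l{\left(q \right)} 16 = 18 \cdot 1 \cdot 16 = 18 \cdot 16 = 288$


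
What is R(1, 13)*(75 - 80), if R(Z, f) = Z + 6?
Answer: -35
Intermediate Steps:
R(Z, f) = 6 + Z
R(1, 13)*(75 - 80) = (6 + 1)*(75 - 80) = 7*(-5) = -35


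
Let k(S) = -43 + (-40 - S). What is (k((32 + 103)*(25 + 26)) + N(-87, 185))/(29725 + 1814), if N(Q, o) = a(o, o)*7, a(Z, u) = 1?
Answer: -6961/31539 ≈ -0.22071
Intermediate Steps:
N(Q, o) = 7 (N(Q, o) = 1*7 = 7)
k(S) = -83 - S
(k((32 + 103)*(25 + 26)) + N(-87, 185))/(29725 + 1814) = ((-83 - (32 + 103)*(25 + 26)) + 7)/(29725 + 1814) = ((-83 - 135*51) + 7)/31539 = ((-83 - 1*6885) + 7)*(1/31539) = ((-83 - 6885) + 7)*(1/31539) = (-6968 + 7)*(1/31539) = -6961*1/31539 = -6961/31539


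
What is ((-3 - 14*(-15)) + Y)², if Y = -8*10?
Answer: 16129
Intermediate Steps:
Y = -80
((-3 - 14*(-15)) + Y)² = ((-3 - 14*(-15)) - 80)² = ((-3 + 210) - 80)² = (207 - 80)² = 127² = 16129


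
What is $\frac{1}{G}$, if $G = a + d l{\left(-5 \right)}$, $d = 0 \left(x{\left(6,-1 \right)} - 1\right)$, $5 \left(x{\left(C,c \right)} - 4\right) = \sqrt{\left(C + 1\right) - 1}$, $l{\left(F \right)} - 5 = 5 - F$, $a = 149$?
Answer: $\frac{1}{149} \approx 0.0067114$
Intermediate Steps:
$l{\left(F \right)} = 10 - F$ ($l{\left(F \right)} = 5 - \left(-5 + F\right) = 10 - F$)
$x{\left(C,c \right)} = 4 + \frac{\sqrt{C}}{5}$ ($x{\left(C,c \right)} = 4 + \frac{\sqrt{\left(C + 1\right) - 1}}{5} = 4 + \frac{\sqrt{\left(1 + C\right) - 1}}{5} = 4 + \frac{\sqrt{C}}{5}$)
$d = 0$ ($d = 0 \left(\left(4 + \frac{\sqrt{6}}{5}\right) - 1\right) = 0 \left(3 + \frac{\sqrt{6}}{5}\right) = 0$)
$G = 149$ ($G = 149 + 0 \left(10 - -5\right) = 149 + 0 \left(10 + 5\right) = 149 + 0 \cdot 15 = 149 + 0 = 149$)
$\frac{1}{G} = \frac{1}{149}$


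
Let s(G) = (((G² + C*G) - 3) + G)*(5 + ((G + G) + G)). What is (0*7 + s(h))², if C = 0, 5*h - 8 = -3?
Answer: 64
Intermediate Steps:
h = 1 (h = 8/5 + (⅕)*(-3) = 8/5 - ⅗ = 1)
s(G) = (5 + 3*G)*(-3 + G + G²) (s(G) = (((G² + 0*G) - 3) + G)*(5 + ((G + G) + G)) = (((G² + 0) - 3) + G)*(5 + (2*G + G)) = ((G² - 3) + G)*(5 + 3*G) = ((-3 + G²) + G)*(5 + 3*G) = (-3 + G + G²)*(5 + 3*G) = (5 + 3*G)*(-3 + G + G²))
(0*7 + s(h))² = (0*7 + (-15 - 4*1 + 3*1³ + 8*1²))² = (0 + (-15 - 4 + 3*1 + 8*1))² = (0 + (-15 - 4 + 3 + 8))² = (0 - 8)² = (-8)² = 64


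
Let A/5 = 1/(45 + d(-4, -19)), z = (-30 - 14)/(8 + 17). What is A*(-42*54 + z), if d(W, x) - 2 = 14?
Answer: -56744/305 ≈ -186.05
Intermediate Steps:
z = -44/25 ≈ -1.7600
d(W, x) = 16 (d(W, x) = 2 + 14 = 16)
A = 5/61 (A = 5/(45 + 16) = 5/61 ≈ 0.081967)
A*(-42*54 + z) = 5*(-42*54 - 44/25)/61 = 5*(-2268 - 44/25)/61 = (5/61)*(-56744/25) = -56744/305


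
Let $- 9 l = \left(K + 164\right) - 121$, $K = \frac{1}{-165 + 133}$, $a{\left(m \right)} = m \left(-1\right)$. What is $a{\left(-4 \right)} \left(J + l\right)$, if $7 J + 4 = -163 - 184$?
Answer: $- \frac{110713}{504} \approx -219.67$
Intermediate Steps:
$a{\left(m \right)} = - m$
$J = - \frac{351}{7}$ ($J = - \frac{4}{7} + \frac{-163 - 184}{7} = - \frac{4}{7} + \frac{1}{7} \left(-347\right) = - \frac{4}{7} - \frac{347}{7} = - \frac{351}{7} \approx -50.143$)
$K = - \frac{1}{32}$ ($K = \frac{1}{-32} = - \frac{1}{32} \approx -0.03125$)
$l = - \frac{1375}{288}$ ($l = - \frac{\left(- \frac{1}{32} + 164\right) - 121}{9} = - \frac{\frac{5247}{32} - 121}{9} = \left(- \frac{1}{9}\right) \frac{1375}{32} = - \frac{1375}{288} \approx -4.7743$)
$a{\left(-4 \right)} \left(J + l\right) = \left(-1\right) \left(-4\right) \left(- \frac{351}{7} - \frac{1375}{288}\right) = 4 \left(- \frac{110713}{2016}\right) = - \frac{110713}{504}$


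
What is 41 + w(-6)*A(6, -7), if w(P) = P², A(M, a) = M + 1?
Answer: 293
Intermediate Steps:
A(M, a) = 1 + M
41 + w(-6)*A(6, -7) = 41 + (-6)²*(1 + 6) = 41 + 36*7 = 41 + 252 = 293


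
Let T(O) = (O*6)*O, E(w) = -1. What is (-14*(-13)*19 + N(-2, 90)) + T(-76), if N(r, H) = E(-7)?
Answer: 38113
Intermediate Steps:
N(r, H) = -1
T(O) = 6*O² (T(O) = (6*O)*O = 6*O²)
(-14*(-13)*19 + N(-2, 90)) + T(-76) = (-14*(-13)*19 - 1) + 6*(-76)² = (182*19 - 1) + 6*5776 = (3458 - 1) + 34656 = 3457 + 34656 = 38113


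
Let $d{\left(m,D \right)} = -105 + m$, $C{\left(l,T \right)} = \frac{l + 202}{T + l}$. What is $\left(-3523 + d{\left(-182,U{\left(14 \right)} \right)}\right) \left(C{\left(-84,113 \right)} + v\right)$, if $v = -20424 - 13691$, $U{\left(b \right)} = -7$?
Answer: $\frac{3768916770}{29} \approx 1.2996 \cdot 10^{8}$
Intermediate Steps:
$C{\left(l,T \right)} = \frac{202 + l}{T + l}$
$v = -34115$
$\left(-3523 + d{\left(-182,U{\left(14 \right)} \right)}\right) \left(C{\left(-84,113 \right)} + v\right) = \left(-3523 - 287\right) \left(\frac{202 - 84}{113 - 84} - 34115\right) = \left(-3523 - 287\right) \left(\frac{1}{29} \cdot 118 - 34115\right) = - 3810 \left(\frac{1}{29} \cdot 118 - 34115\right) = - 3810 \left(\frac{118}{29} - 34115\right) = \left(-3810\right) \left(- \frac{989217}{29}\right) = \frac{3768916770}{29}$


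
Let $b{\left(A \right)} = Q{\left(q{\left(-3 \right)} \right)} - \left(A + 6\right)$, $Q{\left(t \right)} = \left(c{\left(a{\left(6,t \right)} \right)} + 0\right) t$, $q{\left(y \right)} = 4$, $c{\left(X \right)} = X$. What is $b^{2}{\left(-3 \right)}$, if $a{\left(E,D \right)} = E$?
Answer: $441$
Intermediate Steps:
$Q{\left(t \right)} = 6 t$ ($Q{\left(t \right)} = \left(6 + 0\right) t = 6 t$)
$b{\left(A \right)} = 18 - A$ ($b{\left(A \right)} = 6 \cdot 4 - \left(A + 6\right) = 24 - \left(6 + A\right) = 18 - A$)
$b^{2}{\left(-3 \right)} = \left(18 - -3\right)^{2} = \left(18 + 3\right)^{2} = 21^{2} = 441$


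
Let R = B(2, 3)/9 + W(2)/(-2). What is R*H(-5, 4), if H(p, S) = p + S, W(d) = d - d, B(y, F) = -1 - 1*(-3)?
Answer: -2/9 ≈ -0.22222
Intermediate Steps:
B(y, F) = 2 (B(y, F) = -1 + 3 = 2)
W(d) = 0
H(p, S) = S + p
R = 2/9 (R = 2/9 + 0/(-2) = 2*(⅑) + 0*(-½) = 2/9 + 0 = 2/9 ≈ 0.22222)
R*H(-5, 4) = 2*(4 - 5)/9 = (2/9)*(-1) = -2/9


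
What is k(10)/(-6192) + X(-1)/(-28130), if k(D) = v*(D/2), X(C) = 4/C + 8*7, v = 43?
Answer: -74069/2025360 ≈ -0.036571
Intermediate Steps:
X(C) = 56 + 4/C (X(C) = 4/C + 56 = 56 + 4/C)
k(D) = 43*D/2 (k(D) = 43*(D/2) = 43*D/2)
k(10)/(-6192) + X(-1)/(-28130) = ((43/2)*10)/(-6192) + (56 + 4/(-1))/(-28130) = 215*(-1/6192) + (56 + 4*(-1))*(-1/28130) = -5/144 + (56 - 4)*(-1/28130) = -5/144 + 52*(-1/28130) = -5/144 - 26/14065 = -74069/2025360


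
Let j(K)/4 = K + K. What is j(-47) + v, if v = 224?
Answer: -152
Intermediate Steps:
j(K) = 8*K (j(K) = 4*(K + K) = 4*(2*K) = 8*K)
j(-47) + v = 8*(-47) + 224 = -376 + 224 = -152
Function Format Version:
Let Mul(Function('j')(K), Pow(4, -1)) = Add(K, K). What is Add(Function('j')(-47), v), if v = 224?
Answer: -152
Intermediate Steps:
Function('j')(K) = Mul(8, K) (Function('j')(K) = Mul(4, Add(K, K)) = Mul(4, Mul(2, K)) = Mul(8, K))
Add(Function('j')(-47), v) = Add(Mul(8, -47), 224) = Add(-376, 224) = -152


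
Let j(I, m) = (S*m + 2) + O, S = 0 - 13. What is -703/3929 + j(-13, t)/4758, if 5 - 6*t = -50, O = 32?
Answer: -22076963/112165092 ≈ -0.19683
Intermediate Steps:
t = 55/6 (t = ⅚ - ⅙*(-50) = ⅚ + 25/3 = 55/6 ≈ 9.1667)
S = -13
j(I, m) = 34 - 13*m (j(I, m) = (-13*m + 2) + 32 = (2 - 13*m) + 32 = 34 - 13*m)
-703/3929 + j(-13, t)/4758 = -703/3929 + (34 - 13*55/6)/4758 = -703*1/3929 + (34 - 715/6)*(1/4758) = -703/3929 - 511/6*1/4758 = -703/3929 - 511/28548 = -22076963/112165092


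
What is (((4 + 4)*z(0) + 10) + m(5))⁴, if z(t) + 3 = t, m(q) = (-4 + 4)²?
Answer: 38416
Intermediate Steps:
m(q) = 0 (m(q) = 0² = 0)
z(t) = -3 + t
(((4 + 4)*z(0) + 10) + m(5))⁴ = (((4 + 4)*(-3 + 0) + 10) + 0)⁴ = ((8*(-3) + 10) + 0)⁴ = ((-24 + 10) + 0)⁴ = (-14 + 0)⁴ = (-14)⁴ = 38416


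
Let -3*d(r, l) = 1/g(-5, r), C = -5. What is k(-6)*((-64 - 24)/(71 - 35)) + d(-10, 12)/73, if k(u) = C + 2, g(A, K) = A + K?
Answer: 24091/3285 ≈ 7.3336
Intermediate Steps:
d(r, l) = -1/(3*(-5 + r))
k(u) = -3 (k(u) = -5 + 2 = -3)
k(-6)*((-64 - 24)/(71 - 35)) + d(-10, 12)/73 = -3*(-64 - 24)/(71 - 35) - 1/(-15 + 3*(-10))/73 = -(-264)/36 - 1/(-15 - 30)*(1/73) = -(-264)/36 - 1/(-45)*(1/73) = -3*(-22/9) - 1*(-1/45)*(1/73) = 22/3 + (1/45)*(1/73) = 22/3 + 1/3285 = 24091/3285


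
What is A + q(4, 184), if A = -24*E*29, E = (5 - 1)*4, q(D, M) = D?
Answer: -11132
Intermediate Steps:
E = 16 (E = 4*4 = 16)
A = -11136 (A = -24*16*29 = -384*29 = -11136)
A + q(4, 184) = -11136 + 4 = -11132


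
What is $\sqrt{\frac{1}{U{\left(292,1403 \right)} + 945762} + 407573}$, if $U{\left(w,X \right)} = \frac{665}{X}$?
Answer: $\frac{\sqrt{717604088293038762929226}}{1326904751} \approx 638.41$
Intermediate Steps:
$\sqrt{\frac{1}{U{\left(292,1403 \right)} + 945762} + 407573} = \sqrt{\frac{1}{\frac{665}{1403} + 945762} + 407573} = \sqrt{\frac{1}{\frac{1326904751}{1403}} + 407573} = \sqrt{\frac{1403}{1326904751} + 407573} = \sqrt{\frac{540810550080726}{1326904751}} = \frac{\sqrt{717604088293038762929226}}{1326904751}$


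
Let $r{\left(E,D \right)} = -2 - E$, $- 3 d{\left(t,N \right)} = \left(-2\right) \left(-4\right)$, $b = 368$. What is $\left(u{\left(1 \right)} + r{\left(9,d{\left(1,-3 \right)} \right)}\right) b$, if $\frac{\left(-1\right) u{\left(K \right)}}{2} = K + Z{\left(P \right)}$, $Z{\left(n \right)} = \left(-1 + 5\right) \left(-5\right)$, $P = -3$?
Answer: $9936$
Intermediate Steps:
$d{\left(t,N \right)} = - \frac{8}{3}$ ($d{\left(t,N \right)} = - \frac{\left(-2\right) \left(-4\right)}{3} = \left(- \frac{1}{3}\right) 8 = - \frac{8}{3}$)
$Z{\left(n \right)} = -20$ ($Z{\left(n \right)} = 4 \left(-5\right) = -20$)
$u{\left(K \right)} = 40 - 2 K$ ($u{\left(K \right)} = - 2 \left(K - 20\right) = - 2 \left(-20 + K\right) = 40 - 2 K$)
$\left(u{\left(1 \right)} + r{\left(9,d{\left(1,-3 \right)} \right)}\right) b = \left(\left(40 - 2\right) - 11\right) 368 = \left(38 - 11\right) 368 = 27 \cdot 368 = 9936$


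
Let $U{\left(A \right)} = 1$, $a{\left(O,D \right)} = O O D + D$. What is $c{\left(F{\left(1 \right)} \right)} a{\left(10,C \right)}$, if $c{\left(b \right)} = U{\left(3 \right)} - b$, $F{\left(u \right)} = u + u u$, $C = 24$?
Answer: $-2424$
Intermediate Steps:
$a{\left(O,D \right)} = D + D O^{2}$ ($a{\left(O,D \right)} = O^{2} D + D = D O^{2} + D = D + D O^{2}$)
$F{\left(u \right)} = u + u^{2}$
$c{\left(b \right)} = 1 - b$
$c{\left(F{\left(1 \right)} \right)} a{\left(10,C \right)} = \left(1 - 1 \left(1 + 1\right)\right) 24 \left(1 + 10^{2}\right) = \left(1 - 1 \cdot 2\right) 24 \left(1 + 100\right) = \left(1 - 2\right) 24 \cdot 101 = \left(1 - 2\right) 2424 = \left(-1\right) 2424 = -2424$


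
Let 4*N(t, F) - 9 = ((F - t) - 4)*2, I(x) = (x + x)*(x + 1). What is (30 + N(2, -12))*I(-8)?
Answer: 2604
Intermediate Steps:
I(x) = 2*x*(1 + x) (I(x) = (2*x)*(1 + x) = 2*x*(1 + x))
N(t, F) = ¼ + F/2 - t/2 (N(t, F) = 9/4 + (((F - t) - 4)*2)/4 = 9/4 + ((-4 + F - t)*2)/4 = 9/4 + (-8 - 2*t + 2*F)/4 = 9/4 + (-2 + F/2 - t/2) = ¼ + F/2 - t/2)
(30 + N(2, -12))*I(-8) = (30 + (¼ + (½)*(-12) - ½*2))*(2*(-8)*(1 - 8)) = (30 + (¼ - 6 - 1))*(2*(-8)*(-7)) = (30 - 27/4)*112 = (93/4)*112 = 2604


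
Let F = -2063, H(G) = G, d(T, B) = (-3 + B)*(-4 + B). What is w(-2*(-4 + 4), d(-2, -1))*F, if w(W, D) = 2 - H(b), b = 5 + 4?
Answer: 14441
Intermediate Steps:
b = 9
d(T, B) = (-4 + B)*(-3 + B)
w(W, D) = -7 (w(W, D) = 2 - 1*9 = 2 - 9 = -7)
w(-2*(-4 + 4), d(-2, -1))*F = -7*(-2063) = 14441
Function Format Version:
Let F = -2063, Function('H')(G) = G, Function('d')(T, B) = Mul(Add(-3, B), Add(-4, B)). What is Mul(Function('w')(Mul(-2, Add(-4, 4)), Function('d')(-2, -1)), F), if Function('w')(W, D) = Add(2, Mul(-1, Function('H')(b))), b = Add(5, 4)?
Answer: 14441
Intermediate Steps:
b = 9
Function('d')(T, B) = Mul(Add(-4, B), Add(-3, B))
Function('w')(W, D) = -7 (Function('w')(W, D) = Add(2, Mul(-1, 9)) = Add(2, -9) = -7)
Mul(Function('w')(Mul(-2, Add(-4, 4)), Function('d')(-2, -1)), F) = Mul(-7, -2063) = 14441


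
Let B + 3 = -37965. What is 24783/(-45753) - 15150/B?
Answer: -13766833/96508328 ≈ -0.14265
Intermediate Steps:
B = -37968 (B = -3 - 37965 = -37968)
24783/(-45753) - 15150/B = 24783/(-45753) - 15150/(-37968) = 24783*(-1/45753) - 15150*(-1/37968) = -8261/15251 + 2525/6328 = -13766833/96508328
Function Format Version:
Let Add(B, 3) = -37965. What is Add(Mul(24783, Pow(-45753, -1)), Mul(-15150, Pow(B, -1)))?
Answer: Rational(-13766833, 96508328) ≈ -0.14265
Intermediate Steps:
B = -37968 (B = Add(-3, -37965) = -37968)
Add(Mul(24783, Pow(-45753, -1)), Mul(-15150, Pow(B, -1))) = Add(Mul(24783, Pow(-45753, -1)), Mul(-15150, Pow(-37968, -1))) = Add(Mul(24783, Rational(-1, 45753)), Mul(-15150, Rational(-1, 37968))) = Add(Rational(-8261, 15251), Rational(2525, 6328)) = Rational(-13766833, 96508328)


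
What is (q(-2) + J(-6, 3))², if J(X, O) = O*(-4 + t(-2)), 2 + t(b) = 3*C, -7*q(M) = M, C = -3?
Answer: 97969/49 ≈ 1999.4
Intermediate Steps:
q(M) = -M/7
t(b) = -11 (t(b) = -2 + 3*(-3) = -2 - 9 = -11)
J(X, O) = -15*O (J(X, O) = O*(-4 - 11) = O*(-15) = -15*O)
(q(-2) + J(-6, 3))² = (-⅐*(-2) - 15*3)² = (2/7 - 45)² = (-313/7)² = 97969/49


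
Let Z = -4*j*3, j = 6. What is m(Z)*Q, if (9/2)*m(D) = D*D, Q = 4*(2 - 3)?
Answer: -4608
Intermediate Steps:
Q = -4 (Q = 4*(-1) = -4)
Z = -72 (Z = -4*6*3 = -24*3 = -72)
m(D) = 2*D**2/9 (m(D) = 2*(D*D)/9 = 2*D**2/9)
m(Z)*Q = ((2/9)*(-72)**2)*(-4) = ((2/9)*5184)*(-4) = 1152*(-4) = -4608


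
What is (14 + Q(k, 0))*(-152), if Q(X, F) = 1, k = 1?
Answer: -2280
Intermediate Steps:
(14 + Q(k, 0))*(-152) = (14 + 1)*(-152) = 15*(-152) = -2280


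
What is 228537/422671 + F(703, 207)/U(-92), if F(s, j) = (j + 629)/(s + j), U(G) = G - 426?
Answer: 26843604526/49809663995 ≈ 0.53892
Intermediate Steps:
U(G) = -426 + G
F(s, j) = (629 + j)/(j + s)
228537/422671 + F(703, 207)/U(-92) = 228537/422671 + ((629 + 207)/(207 + 703))/(-426 - 92) = 228537*(1/422671) + (836/910)/(-518) = 228537/422671 + ((1/910)*836)*(-1/518) = 228537/422671 + (418/455)*(-1/518) = 228537/422671 - 209/117845 = 26843604526/49809663995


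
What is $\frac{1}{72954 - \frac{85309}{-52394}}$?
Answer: $\frac{52394}{3822437185} \approx 1.3707 \cdot 10^{-5}$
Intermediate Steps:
$\frac{1}{72954 - \frac{85309}{-52394}} = \frac{1}{72954 - - \frac{85309}{52394}} = \frac{1}{72954 + \frac{85309}{52394}} = \frac{1}{\frac{3822437185}{52394}} = \frac{52394}{3822437185}$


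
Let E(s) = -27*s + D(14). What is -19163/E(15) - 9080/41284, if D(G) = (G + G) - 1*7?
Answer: 196909643/3963264 ≈ 49.684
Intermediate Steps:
D(G) = -7 + 2*G (D(G) = 2*G - 7 = -7 + 2*G)
E(s) = 21 - 27*s (E(s) = -27*s + (-7 + 2*14) = -27*s + (-7 + 28) = -27*s + 21 = 21 - 27*s)
-19163/E(15) - 9080/41284 = -19163/(21 - 27*15) - 9080/41284 = -19163/(21 - 405) - 9080*1/41284 = -19163/(-384) - 2270/10321 = -19163*(-1/384) - 2270/10321 = 19163/384 - 2270/10321 = 196909643/3963264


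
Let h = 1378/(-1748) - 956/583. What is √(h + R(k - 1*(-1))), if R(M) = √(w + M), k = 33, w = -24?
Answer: √(-630421158202 + 259633049764*√10)/509542 ≈ 0.85683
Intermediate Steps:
h = -1237231/509542 (h = 1378*(-1/1748) - 956*1/583 = -689/874 - 956/583 = -1237231/509542 ≈ -2.4281)
R(M) = √(-24 + M)
√(h + R(k - 1*(-1))) = √(-1237231/509542 + √(-24 + (33 - 1*(-1)))) = √(-1237231/509542 + √(-24 + (33 + 1))) = √(-1237231/509542 + √(-24 + 34)) = √(-1237231/509542 + √10)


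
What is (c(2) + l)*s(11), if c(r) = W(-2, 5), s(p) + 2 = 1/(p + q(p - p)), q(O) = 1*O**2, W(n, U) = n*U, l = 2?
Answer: 168/11 ≈ 15.273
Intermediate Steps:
W(n, U) = U*n
q(O) = O**2
s(p) = -2 + 1/p (s(p) = -2 + 1/(p + (p - p)**2) = -2 + 1/(p + 0**2) = -2 + 1/(p + 0) = -2 + 1/p)
c(r) = -10 (c(r) = 5*(-2) = -10)
(c(2) + l)*s(11) = (-10 + 2)*(-2 + 1/11) = -8*(-2 + 1/11) = -8*(-21/11) = 168/11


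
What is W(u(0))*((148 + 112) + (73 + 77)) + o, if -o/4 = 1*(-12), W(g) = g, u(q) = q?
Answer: 48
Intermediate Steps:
o = 48 (o = -4*(-12) = 48)
W(u(0))*((148 + 112) + (73 + 77)) + o = 0*((148 + 112) + (73 + 77)) + 48 = 0*(260 + 150) + 48 = 0*410 + 48 = 0 + 48 = 48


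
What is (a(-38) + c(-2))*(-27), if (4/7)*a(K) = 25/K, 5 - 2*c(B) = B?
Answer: -9639/152 ≈ -63.414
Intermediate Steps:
c(B) = 5/2 - B/2
a(K) = 175/(4*K) (a(K) = 7*(25/K)/4 = 175/(4*K))
(a(-38) + c(-2))*(-27) = ((175/4)/(-38) + (5/2 - 1/2*(-2)))*(-27) = ((175/4)*(-1/38) + (5/2 + 1))*(-27) = (-175/152 + 7/2)*(-27) = (357/152)*(-27) = -9639/152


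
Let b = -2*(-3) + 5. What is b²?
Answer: 121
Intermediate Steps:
b = 11 (b = 6 + 5 = 11)
b² = 11² = 121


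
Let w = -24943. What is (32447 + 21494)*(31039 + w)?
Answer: 328824336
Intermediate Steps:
(32447 + 21494)*(31039 + w) = (32447 + 21494)*(31039 - 24943) = 53941*6096 = 328824336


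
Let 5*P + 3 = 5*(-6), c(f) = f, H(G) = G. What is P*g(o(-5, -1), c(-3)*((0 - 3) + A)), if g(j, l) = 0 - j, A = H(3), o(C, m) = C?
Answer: -33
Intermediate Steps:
A = 3
P = -33/5 (P = -⅗ + (5*(-6))/5 = -⅗ + (⅕)*(-30) = -⅗ - 6 = -33/5 ≈ -6.6000)
g(j, l) = -j
P*g(o(-5, -1), c(-3)*((0 - 3) + A)) = -(-33)*(-5)/5 = -33/5*5 = -33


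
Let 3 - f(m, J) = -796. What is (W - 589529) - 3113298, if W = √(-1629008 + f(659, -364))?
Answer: -3702827 + I*√1628209 ≈ -3.7028e+6 + 1276.0*I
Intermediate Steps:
f(m, J) = 799 (f(m, J) = 3 - 1*(-796) = 3 + 796 = 799)
W = I*√1628209 (W = √(-1629008 + 799) = √(-1628209) = I*√1628209 ≈ 1276.0*I)
(W - 589529) - 3113298 = (I*√1628209 - 589529) - 3113298 = (-589529 + I*√1628209) - 3113298 = -3702827 + I*√1628209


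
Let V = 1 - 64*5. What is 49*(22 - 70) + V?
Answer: -2671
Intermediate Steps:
V = -319 (V = 1 - 320 = -319)
49*(22 - 70) + V = 49*(22 - 70) - 319 = 49*(-48) - 319 = -2352 - 319 = -2671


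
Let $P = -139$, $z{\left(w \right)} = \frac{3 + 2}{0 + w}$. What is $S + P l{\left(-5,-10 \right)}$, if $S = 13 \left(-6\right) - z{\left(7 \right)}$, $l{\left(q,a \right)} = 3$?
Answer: $- \frac{3470}{7} \approx -495.71$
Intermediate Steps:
$z{\left(w \right)} = \frac{5}{w}$
$S = - \frac{551}{7}$ ($S = 13 \left(-6\right) - \frac{5}{7} = -78 - 5 \cdot \frac{1}{7} = -78 - \frac{5}{7} = - \frac{551}{7} \approx -78.714$)
$S + P l{\left(-5,-10 \right)} = - \frac{551}{7} - 417 = - \frac{3470}{7}$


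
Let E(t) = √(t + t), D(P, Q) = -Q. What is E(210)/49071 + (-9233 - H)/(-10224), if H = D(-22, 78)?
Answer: 9155/10224 + 2*√105/49071 ≈ 0.89586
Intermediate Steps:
H = -78 (H = -1*78 = -78)
E(t) = √2*√t (E(t) = √(2*t) = √2*√t)
E(210)/49071 + (-9233 - H)/(-10224) = (√2*√210)/49071 + (-9233 - 1*(-78))/(-10224) = (2*√105)*(1/49071) + (-9233 + 78)*(-1/10224) = 2*√105/49071 - 9155*(-1/10224) = 2*√105/49071 + 9155/10224 = 9155/10224 + 2*√105/49071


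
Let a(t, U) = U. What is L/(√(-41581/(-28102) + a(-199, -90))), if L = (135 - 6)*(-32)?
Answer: 4128*I*√69906507098/2487599 ≈ 438.75*I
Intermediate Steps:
L = -4128 (L = 129*(-32) = -4128)
L/(√(-41581/(-28102) + a(-199, -90))) = -4128/√(-41581/(-28102) - 90) = -4128/√(-41581*(-1/28102) - 90) = -4128/√(41581/28102 - 90) = -4128*(-I*√69906507098/2487599) = -(-4128)*I*√69906507098/2487599 = 4128*I*√69906507098/2487599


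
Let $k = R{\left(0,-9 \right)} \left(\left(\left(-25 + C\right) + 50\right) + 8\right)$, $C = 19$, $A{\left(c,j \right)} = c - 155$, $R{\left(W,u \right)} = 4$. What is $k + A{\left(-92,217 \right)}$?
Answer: $-39$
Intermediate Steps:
$A{\left(c,j \right)} = -155 + c$
$k = 208$ ($k = 4 \left(\left(\left(-25 + 19\right) + 50\right) + 8\right) = 4 \left(\left(-6 + 50\right) + 8\right) = 4 \left(44 + 8\right) = 4 \cdot 52 = 208$)
$k + A{\left(-92,217 \right)} = 208 - 247 = -39$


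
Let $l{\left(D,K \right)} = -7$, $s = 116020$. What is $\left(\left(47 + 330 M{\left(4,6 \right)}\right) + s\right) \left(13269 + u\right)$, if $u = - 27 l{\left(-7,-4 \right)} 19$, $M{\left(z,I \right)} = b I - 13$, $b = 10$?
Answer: $2218388220$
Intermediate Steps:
$M{\left(z,I \right)} = -13 + 10 I$ ($M{\left(z,I \right)} = 10 I - 13 = -13 + 10 I$)
$u = 3591$ ($u = \left(-27\right) \left(-7\right) 19 = 189 \cdot 19 = 3591$)
$\left(\left(47 + 330 M{\left(4,6 \right)}\right) + s\right) \left(13269 + u\right) = \left(\left(47 + 330 \left(-13 + 10 \cdot 6\right)\right) + 116020\right) \left(13269 + 3591\right) = \left(\left(47 + 330 \left(-13 + 60\right)\right) + 116020\right) 16860 = \left(\left(47 + 330 \cdot 47\right) + 116020\right) 16860 = \left(\left(47 + 15510\right) + 116020\right) 16860 = \left(15557 + 116020\right) 16860 = 131577 \cdot 16860 = 2218388220$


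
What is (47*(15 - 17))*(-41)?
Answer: 3854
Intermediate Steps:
(47*(15 - 17))*(-41) = (47*(-2))*(-41) = -94*(-41) = 3854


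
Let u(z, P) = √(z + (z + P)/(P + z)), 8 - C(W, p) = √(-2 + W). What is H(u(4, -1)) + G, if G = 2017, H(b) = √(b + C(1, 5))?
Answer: 2017 + √(8 + √5 - I) ≈ 2020.2 - 0.15609*I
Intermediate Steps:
C(W, p) = 8 - √(-2 + W)
u(z, P) = √(1 + z) (u(z, P) = √(z + (P + z)/(P + z)) = √(z + 1) = √(1 + z))
H(b) = √(8 + b - I) (H(b) = √(b + (8 - √(-2 + 1))) = √(b + (8 - √(-1))) = √(b + (8 - I)) = √(8 + b - I))
H(u(4, -1)) + G = √(8 + √((-1 + 4 + 4*(-1 + 4))/(-1 + 4)) - I) + 2017 = √(8 + √((-1 + 4 + 4*3)/3) - I) + 2017 = √(8 + √((-1 + 4 + 12)/3) - I) + 2017 = √(8 + √((⅓)*15) - I) + 2017 = √(8 + √5 - I) + 2017 = 2017 + √(8 + √5 - I)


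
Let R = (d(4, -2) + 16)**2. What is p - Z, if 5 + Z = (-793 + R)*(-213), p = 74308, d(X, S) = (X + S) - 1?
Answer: -33039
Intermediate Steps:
d(X, S) = -1 + S + X (d(X, S) = (S + X) - 1 = -1 + S + X)
R = 289 (R = ((-1 - 2 + 4) + 16)**2 = (1 + 16)**2 = 17**2 = 289)
Z = 107347 (Z = -5 + (-793 + 289)*(-213) = -5 - 504*(-213) = -5 + 107352 = 107347)
p - Z = 74308 - 1*107347 = 74308 - 107347 = -33039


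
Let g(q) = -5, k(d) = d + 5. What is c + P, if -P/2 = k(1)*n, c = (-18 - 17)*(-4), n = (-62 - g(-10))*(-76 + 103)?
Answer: 18608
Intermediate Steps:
k(d) = 5 + d
n = -1539 (n = (-62 - 1*(-5))*(-76 + 103) = (-62 + 5)*27 = -57*27 = -1539)
c = 140 (c = -35*(-4) = 140)
P = 18468 (P = -2*(5 + 1)*(-1539) = -12*(-1539) = -2*(-9234) = 18468)
c + P = 140 + 18468 = 18608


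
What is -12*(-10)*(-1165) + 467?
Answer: -139333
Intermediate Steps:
-12*(-10)*(-1165) + 467 = 120*(-1165) + 467 = -139800 + 467 = -139333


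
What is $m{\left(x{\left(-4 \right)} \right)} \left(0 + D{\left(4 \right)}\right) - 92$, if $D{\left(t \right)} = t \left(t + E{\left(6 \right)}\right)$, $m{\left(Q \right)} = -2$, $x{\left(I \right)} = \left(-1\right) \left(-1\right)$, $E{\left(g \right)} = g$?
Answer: $-172$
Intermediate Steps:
$x{\left(I \right)} = 1$
$D{\left(t \right)} = t \left(6 + t\right)$ ($D{\left(t \right)} = t \left(t + 6\right) = t \left(6 + t\right)$)
$m{\left(x{\left(-4 \right)} \right)} \left(0 + D{\left(4 \right)}\right) - 92 = - 2 \left(0 + 4 \left(6 + 4\right)\right) - 92 = - 2 \left(0 + 4 \cdot 10\right) - 92 = - 2 \left(0 + 40\right) - 92 = \left(-2\right) 40 - 92 = -80 - 92 = -172$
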